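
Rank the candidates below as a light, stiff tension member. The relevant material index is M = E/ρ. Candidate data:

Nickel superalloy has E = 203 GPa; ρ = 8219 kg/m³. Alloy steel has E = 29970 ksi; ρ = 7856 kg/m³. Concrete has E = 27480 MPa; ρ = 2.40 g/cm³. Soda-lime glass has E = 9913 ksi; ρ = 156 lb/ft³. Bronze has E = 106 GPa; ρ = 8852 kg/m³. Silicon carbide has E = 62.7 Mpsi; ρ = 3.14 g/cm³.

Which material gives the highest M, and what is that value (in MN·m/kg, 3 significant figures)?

Normalizing units and computing the index:
  nickel superalloy: E = 203.0 GPa, ρ = 8219 kg/m³
  alloy steel: E = 206.6 GPa, ρ = 7856 kg/m³
  concrete: E = 27.48 GPa, ρ = 2400 kg/m³
  soda-lime glass: E = 68.35 GPa, ρ = 2499 kg/m³
  bronze: E = 106.0 GPa, ρ = 8852 kg/m³
  silicon carbide: E = 432.3 GPa, ρ = 3140 kg/m³
  silicon carbide: M = 138 MN·m/kg
  soda-lime glass: M = 27.4 MN·m/kg
  alloy steel: M = 26.3 MN·m/kg
  nickel superalloy: M = 24.7 MN·m/kg
  bronze: M = 12.0 MN·m/kg
  concrete: M = 11.4 MN·m/kg
Highest index: silicon carbide.

silicon carbide, M = 138 MN·m/kg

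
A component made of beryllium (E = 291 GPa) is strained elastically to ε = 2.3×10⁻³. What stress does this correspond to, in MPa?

669 MPa

σ = E·ε = 291000 MPa × 2.3×10⁻³ = 669 MPa.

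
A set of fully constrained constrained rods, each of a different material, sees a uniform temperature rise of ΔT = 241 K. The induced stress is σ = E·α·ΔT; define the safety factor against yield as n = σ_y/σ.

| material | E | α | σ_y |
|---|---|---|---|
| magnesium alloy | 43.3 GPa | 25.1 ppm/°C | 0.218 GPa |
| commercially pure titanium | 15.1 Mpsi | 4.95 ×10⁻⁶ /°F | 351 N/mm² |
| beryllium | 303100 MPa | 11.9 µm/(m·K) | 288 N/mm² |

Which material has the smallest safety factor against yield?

Converting E to GPa, α to ×10⁻⁶/K, σ_y to MPa, then σ and n for each:
  magnesium alloy: E = 43.30, α = 25.1, σ_y = 218.0 → σ = 262 MPa, n = 0.832
  commercially pure titanium: E = 104.1, α = 8.91, σ_y = 351.0 → σ = 224 MPa, n = 1.57
  beryllium: E = 303.1, α = 11.9, σ_y = 288.0 → σ = 869 MPa, n = 0.331
The minimum is beryllium at n = 0.331.

beryllium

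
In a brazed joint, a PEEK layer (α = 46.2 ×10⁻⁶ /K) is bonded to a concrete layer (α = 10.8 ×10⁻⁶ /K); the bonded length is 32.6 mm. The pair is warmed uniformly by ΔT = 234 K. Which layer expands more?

α(PEEK) = 46.2×10⁻⁶/K vs α(concrete) = 10.8×10⁻⁶/K.
Higher α expands more for the same ΔT: PEEK.

PEEK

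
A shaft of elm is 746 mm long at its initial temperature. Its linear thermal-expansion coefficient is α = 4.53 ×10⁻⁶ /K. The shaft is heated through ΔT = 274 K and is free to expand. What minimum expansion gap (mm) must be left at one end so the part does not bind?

ΔL = α·L₀·ΔT = 4.53×10⁻⁶ × 746 mm × 274.0 K = 0.926 mm.

0.926 mm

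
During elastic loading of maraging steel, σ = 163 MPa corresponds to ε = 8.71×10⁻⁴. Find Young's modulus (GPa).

187 GPa

E = σ/ε = 163 MPa / 8.71×10⁻⁴ = 187100 MPa = 187 GPa.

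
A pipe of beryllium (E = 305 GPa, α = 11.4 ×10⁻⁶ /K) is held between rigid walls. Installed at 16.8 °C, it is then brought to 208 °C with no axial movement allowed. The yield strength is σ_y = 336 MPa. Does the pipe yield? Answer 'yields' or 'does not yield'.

yields

ΔT = 191.2 K. Constrained thermal stress σ = E·α·ΔT = 305.0×10³ MPa × 11.4×10⁻⁶ × 191.2 = 665 MPa (compressive).
Compare to σ_y = 336 MPa: σ ≥ σ_y, so it yields.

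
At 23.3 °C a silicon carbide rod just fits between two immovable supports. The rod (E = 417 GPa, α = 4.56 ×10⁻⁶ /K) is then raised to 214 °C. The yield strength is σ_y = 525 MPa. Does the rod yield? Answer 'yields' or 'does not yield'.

does not yield

ΔT = 190.7 K. Constrained thermal stress σ = E·α·ΔT = 417.0×10³ MPa × 4.56×10⁻⁶ × 190.7 = 363 MPa (compressive).
Compare to σ_y = 525 MPa: σ < σ_y, so it does not yield.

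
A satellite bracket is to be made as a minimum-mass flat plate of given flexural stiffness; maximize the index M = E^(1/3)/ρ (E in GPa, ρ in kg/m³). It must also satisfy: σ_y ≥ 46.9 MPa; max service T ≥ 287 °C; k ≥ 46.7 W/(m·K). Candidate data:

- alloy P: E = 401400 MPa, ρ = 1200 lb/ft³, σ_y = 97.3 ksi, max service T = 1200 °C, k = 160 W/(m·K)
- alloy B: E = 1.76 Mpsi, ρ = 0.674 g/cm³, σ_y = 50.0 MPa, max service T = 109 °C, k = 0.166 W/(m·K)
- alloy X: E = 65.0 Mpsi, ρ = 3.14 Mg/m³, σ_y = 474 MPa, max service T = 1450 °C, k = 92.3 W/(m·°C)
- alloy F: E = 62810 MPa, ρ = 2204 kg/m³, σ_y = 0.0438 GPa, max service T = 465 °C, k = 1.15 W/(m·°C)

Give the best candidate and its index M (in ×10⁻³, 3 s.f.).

Screen on constraints: σ_y ≥ 46.9 MPa; max service T ≥ 287 °C; k ≥ 46.7 W/(m·K). Survivors: alloy P, alloy X.
Normalizing units and computing the index:
  alloy P: E = 401.4 GPa, ρ = 19220 kg/m³
  alloy X: E = 448.2 GPa, ρ = 3140 kg/m³
  alloy X: M = 2.44×10⁻³
  alloy P: M = 0.384×10⁻³
Alloy X ranks first.

alloy X, M = 2.44×10⁻³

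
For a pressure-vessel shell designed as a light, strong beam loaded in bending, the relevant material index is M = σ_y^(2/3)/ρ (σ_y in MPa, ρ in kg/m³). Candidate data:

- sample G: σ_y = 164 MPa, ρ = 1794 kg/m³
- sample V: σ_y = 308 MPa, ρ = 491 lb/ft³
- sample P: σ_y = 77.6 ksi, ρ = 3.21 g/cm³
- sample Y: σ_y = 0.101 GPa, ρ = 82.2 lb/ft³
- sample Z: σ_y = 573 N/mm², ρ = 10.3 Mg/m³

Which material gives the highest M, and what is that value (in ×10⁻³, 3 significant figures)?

Convert each candidate to consistent units, then evaluate M:
  sample G: σ_y = 164.0 MPa, ρ = 1794 kg/m³
  sample V: σ_y = 308.0 MPa, ρ = 7865 kg/m³
  sample P: σ_y = 535.0 MPa, ρ = 3210 kg/m³
  sample Y: σ_y = 101.0 MPa, ρ = 1317 kg/m³
  sample Z: σ_y = 573.0 MPa, ρ = 10300 kg/m³
  sample P: M = 20.5×10⁻³
  sample G: M = 16.7×10⁻³
  sample Y: M = 16.5×10⁻³
  sample Z: M = 6.70×10⁻³
  sample V: M = 5.80×10⁻³
Sample P ranks first.

sample P, M = 20.5×10⁻³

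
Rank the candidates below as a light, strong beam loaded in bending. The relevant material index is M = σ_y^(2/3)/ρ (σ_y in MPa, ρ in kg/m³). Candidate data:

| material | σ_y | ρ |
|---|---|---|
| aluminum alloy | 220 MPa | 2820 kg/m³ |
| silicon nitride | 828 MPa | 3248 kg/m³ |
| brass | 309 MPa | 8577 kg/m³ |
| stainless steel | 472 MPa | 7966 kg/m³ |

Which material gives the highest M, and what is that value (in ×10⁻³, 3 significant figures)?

Computing M directly (units already consistent):
  silicon nitride: M = 27.1×10⁻³
  aluminum alloy: M = 12.9×10⁻³
  stainless steel: M = 7.61×10⁻³
  brass: M = 5.33×10⁻³
Highest index: silicon nitride.

silicon nitride, M = 27.1×10⁻³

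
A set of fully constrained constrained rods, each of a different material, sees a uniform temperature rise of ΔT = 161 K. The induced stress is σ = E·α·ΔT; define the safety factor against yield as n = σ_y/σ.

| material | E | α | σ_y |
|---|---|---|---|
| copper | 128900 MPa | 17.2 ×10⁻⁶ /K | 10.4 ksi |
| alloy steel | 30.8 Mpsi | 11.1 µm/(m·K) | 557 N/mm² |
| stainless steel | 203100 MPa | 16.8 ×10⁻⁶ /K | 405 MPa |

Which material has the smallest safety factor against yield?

copper

With everything in SI (GPa, ×10⁻⁶/K, MPa):
  copper: E = 128.9, α = 17.2, σ_y = 71.71 → σ = 357 MPa, n = 0.201
  alloy steel: E = 212.4, α = 11.1, σ_y = 557.0 → σ = 380 MPa, n = 1.47
  stainless steel: E = 203.1, α = 16.8, σ_y = 405.0 → σ = 549 MPa, n = 0.737
Smallest n: copper with n = 0.201.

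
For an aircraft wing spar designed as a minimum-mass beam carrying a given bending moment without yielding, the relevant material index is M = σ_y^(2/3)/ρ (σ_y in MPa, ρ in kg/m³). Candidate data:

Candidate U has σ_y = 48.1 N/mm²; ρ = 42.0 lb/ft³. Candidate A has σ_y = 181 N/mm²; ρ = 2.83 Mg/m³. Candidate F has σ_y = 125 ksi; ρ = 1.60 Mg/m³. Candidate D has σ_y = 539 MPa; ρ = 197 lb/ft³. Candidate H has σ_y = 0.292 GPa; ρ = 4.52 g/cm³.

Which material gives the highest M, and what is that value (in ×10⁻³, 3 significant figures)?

candidate F, M = 56.6×10⁻³

After converting to SI:
  candidate U: σ_y = 48.10 MPa, ρ = 672.8 kg/m³
  candidate A: σ_y = 181.0 MPa, ρ = 2830 kg/m³
  candidate F: σ_y = 861.8 MPa, ρ = 1600 kg/m³
  candidate D: σ_y = 539.0 MPa, ρ = 3156 kg/m³
  candidate H: σ_y = 292.0 MPa, ρ = 4520 kg/m³
  candidate F: M = 56.6×10⁻³
  candidate D: M = 21.0×10⁻³
  candidate U: M = 19.7×10⁻³
  candidate A: M = 11.3×10⁻³
  candidate H: M = 9.74×10⁻³
Highest index: candidate F.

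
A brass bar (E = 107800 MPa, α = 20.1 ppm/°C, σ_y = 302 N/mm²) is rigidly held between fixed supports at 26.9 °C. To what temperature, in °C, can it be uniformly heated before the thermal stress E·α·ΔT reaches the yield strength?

E = 107800 MPa = 107.8 GPa.
σ_y = 302 N/mm² = 302.0 MPa.
E·α·ΔT = 302.0 MPa ⇒ ΔT = 302.0 / (107.8×10³ × 20.1×10⁻⁶) = 139.4 K.
T = 26.9 + 139.4 = 166.3 °C.

166 °C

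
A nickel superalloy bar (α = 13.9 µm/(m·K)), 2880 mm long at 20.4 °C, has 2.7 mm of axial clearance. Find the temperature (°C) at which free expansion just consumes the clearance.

87.8 °C

α·L₀·ΔT = 2.7 mm ⇒ ΔT = 2.7 / (13.9×10⁻⁶ × 2880.0) = 67.45 K.
T = 20.4 + 67.45 = 87.85 °C.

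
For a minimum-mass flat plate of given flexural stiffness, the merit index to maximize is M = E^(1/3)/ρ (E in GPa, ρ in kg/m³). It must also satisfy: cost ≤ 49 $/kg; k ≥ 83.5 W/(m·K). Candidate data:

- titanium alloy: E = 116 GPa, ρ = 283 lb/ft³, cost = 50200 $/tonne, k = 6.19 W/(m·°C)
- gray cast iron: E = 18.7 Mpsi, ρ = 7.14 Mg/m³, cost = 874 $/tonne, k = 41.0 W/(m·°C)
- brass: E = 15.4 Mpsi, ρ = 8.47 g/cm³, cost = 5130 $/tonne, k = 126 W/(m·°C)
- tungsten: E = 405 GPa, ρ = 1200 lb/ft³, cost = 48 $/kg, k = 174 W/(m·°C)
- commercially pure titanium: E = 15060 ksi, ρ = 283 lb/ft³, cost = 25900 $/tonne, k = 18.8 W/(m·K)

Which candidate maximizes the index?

Screen on constraints: cost ≤ 49 $/kg; k ≥ 83.5 W/(m·K). Survivors: brass, tungsten.
Convert each candidate to consistent units, then evaluate M:
  brass: E = 106.2 GPa, ρ = 8470 kg/m³
  tungsten: E = 405.0 GPa, ρ = 19220 kg/m³
  brass: M = 0.559×10⁻³
  tungsten: M = 0.385×10⁻³
Highest index: brass.

brass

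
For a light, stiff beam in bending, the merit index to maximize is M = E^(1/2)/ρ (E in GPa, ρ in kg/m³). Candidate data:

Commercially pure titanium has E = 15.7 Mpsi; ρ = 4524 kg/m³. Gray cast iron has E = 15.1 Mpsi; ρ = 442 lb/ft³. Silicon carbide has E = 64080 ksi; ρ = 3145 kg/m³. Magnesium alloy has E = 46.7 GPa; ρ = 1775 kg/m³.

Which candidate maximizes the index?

silicon carbide

In SI units:
  commercially pure titanium: E = 108.2 GPa, ρ = 4524 kg/m³
  gray cast iron: E = 104.1 GPa, ρ = 7080 kg/m³
  silicon carbide: E = 441.8 GPa, ρ = 3145 kg/m³
  magnesium alloy: E = 46.70 GPa, ρ = 1775 kg/m³
  silicon carbide: M = 6.68×10⁻³
  magnesium alloy: M = 3.85×10⁻³
  commercially pure titanium: M = 2.30×10⁻³
  gray cast iron: M = 1.44×10⁻³
The maximum is for silicon carbide.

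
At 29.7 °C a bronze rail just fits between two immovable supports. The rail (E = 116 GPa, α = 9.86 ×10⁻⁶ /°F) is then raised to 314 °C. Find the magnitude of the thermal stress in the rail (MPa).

α = 9.86×10⁻⁶/°F × 9/5 = 17.7×10⁻⁶/K.
ΔT = 284.3 K. Constrained thermal stress σ = E·α·ΔT = 116.0×10³ MPa × 17.7×10⁻⁶ × 284.3 = 585 MPa (compressive).

585 MPa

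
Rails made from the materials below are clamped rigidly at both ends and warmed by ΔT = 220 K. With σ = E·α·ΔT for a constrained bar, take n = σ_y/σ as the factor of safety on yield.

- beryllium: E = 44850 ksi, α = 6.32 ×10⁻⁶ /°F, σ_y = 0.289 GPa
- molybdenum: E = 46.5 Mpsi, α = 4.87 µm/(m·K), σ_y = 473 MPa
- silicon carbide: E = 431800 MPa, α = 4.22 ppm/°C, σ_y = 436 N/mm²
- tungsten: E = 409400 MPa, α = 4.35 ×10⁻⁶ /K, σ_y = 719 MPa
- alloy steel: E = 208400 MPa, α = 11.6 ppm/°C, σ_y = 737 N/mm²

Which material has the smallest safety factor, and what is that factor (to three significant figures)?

beryllium, n = 0.373

Converting E to GPa, α to ×10⁻⁶/K, σ_y to MPa, then σ and n for each:
  beryllium: E = 309.2, α = 11.4, σ_y = 289.0 → σ = 774 MPa, n = 0.373
  molybdenum: E = 320.6, α = 4.87, σ_y = 473.0 → σ = 343 MPa, n = 1.38
  silicon carbide: E = 431.8, α = 4.22, σ_y = 436.0 → σ = 401 MPa, n = 1.09
  tungsten: E = 409.4, α = 4.35, σ_y = 719.0 → σ = 392 MPa, n = 1.84
  alloy steel: E = 208.4, α = 11.6, σ_y = 737.0 → σ = 532 MPa, n = 1.39
The minimum is beryllium at n = 0.373.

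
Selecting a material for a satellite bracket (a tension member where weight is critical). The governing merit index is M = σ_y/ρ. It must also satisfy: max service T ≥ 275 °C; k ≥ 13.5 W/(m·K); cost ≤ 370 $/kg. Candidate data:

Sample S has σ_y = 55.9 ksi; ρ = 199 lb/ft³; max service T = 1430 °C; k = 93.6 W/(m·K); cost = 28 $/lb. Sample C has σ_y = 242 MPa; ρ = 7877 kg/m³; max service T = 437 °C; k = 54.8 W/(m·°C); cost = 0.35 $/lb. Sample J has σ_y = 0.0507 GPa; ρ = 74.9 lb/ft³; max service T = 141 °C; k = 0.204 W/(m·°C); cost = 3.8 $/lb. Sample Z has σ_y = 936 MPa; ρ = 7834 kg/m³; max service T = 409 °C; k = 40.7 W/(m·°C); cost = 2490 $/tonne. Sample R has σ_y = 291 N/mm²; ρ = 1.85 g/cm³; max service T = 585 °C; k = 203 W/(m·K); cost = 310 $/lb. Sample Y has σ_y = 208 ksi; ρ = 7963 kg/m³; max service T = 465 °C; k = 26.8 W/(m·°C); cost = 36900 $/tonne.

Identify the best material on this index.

Screen on constraints: max service T ≥ 275 °C; k ≥ 13.5 W/(m·K); cost ≤ 370 $/kg. Survivors: sample S, sample C, sample Z, sample Y.
Convert each candidate to consistent units, then evaluate M:
  sample S: σ_y = 385.4 MPa, ρ = 3188 kg/m³
  sample C: σ_y = 242.0 MPa, ρ = 7877 kg/m³
  sample Z: σ_y = 936.0 MPa, ρ = 7834 kg/m³
  sample Y: σ_y = 1434 MPa, ρ = 7963 kg/m³
  sample Y: M = 180 kN·m/kg
  sample S: M = 121 kN·m/kg
  sample Z: M = 119 kN·m/kg
  sample C: M = 30.7 kN·m/kg
Sample Y ranks first.

sample Y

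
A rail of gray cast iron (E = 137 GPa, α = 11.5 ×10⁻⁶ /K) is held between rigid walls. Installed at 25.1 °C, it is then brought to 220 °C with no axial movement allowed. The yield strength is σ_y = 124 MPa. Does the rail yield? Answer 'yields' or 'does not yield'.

ΔT = 194.9 K. Constrained thermal stress σ = E·α·ΔT = 137.0×10³ MPa × 11.5×10⁻⁶ × 194.9 = 307 MPa (compressive).
Compare to σ_y = 124 MPa: σ ≥ σ_y, so it yields.

yields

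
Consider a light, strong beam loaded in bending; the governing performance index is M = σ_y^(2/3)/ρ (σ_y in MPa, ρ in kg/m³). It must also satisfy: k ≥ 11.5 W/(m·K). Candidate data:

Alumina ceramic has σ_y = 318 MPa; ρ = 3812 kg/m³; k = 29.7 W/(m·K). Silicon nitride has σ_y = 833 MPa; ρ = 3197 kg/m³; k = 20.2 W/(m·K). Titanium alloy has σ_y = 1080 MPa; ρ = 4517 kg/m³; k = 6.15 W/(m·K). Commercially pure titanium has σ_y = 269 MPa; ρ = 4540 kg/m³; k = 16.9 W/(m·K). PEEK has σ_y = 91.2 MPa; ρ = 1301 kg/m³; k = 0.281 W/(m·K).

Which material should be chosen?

silicon nitride

Screen on constraints: k ≥ 11.5 W/(m·K). Survivors: alumina ceramic, silicon nitride, commercially pure titanium.
Computing M directly (units already consistent):
  silicon nitride: M = 27.7×10⁻³
  alumina ceramic: M = 12.2×10⁻³
  commercially pure titanium: M = 9.18×10⁻³
Silicon nitride has the largest M.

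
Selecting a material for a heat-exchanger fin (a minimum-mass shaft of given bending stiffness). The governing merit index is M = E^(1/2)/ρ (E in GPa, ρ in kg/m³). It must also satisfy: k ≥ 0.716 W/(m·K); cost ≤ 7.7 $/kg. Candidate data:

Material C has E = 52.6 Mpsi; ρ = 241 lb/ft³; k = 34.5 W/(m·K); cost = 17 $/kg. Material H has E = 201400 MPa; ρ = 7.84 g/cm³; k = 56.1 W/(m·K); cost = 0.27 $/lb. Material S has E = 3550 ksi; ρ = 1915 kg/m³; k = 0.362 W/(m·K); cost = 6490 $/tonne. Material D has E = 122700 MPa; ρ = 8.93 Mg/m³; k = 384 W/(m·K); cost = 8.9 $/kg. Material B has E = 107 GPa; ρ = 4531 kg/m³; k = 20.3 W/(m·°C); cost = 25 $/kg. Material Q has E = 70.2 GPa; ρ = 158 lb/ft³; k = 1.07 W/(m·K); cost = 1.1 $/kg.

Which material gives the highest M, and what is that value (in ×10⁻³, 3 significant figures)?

Screen on constraints: k ≥ 0.716 W/(m·K); cost ≤ 7.7 $/kg. Survivors: material H, material Q.
Putting every candidate on a common basis:
  material H: E = 201.4 GPa, ρ = 7840 kg/m³
  material Q: E = 70.20 GPa, ρ = 2531 kg/m³
  material Q: M = 3.31×10⁻³
  material H: M = 1.81×10⁻³
Material Q has the largest M.

material Q, M = 3.31×10⁻³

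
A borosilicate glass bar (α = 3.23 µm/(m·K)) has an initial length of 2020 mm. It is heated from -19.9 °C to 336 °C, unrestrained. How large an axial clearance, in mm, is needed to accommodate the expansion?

2.32 mm

ΔT = 336 − (-19.9) = 355.9 K.
ΔL = α·L₀·ΔT = 3.23×10⁻⁶ × 2020 mm × 355.9 K = 2.32 mm.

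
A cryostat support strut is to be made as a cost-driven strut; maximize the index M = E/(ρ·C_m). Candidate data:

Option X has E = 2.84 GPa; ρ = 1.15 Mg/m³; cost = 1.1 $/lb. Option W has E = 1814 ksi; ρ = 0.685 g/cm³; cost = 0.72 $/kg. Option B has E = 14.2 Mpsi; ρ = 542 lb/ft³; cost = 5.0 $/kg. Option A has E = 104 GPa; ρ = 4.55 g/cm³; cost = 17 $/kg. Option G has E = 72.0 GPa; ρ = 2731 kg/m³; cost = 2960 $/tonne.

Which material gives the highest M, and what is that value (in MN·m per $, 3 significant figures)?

Convert each candidate to consistent units, then evaluate M:
  option X: E = 2.840 GPa, ρ = 1150 kg/m³, cost = 2.425 $/kg
  option W: E = 12.51 GPa, ρ = 685.0 kg/m³, cost = 0.7200 $/kg
  option B: E = 97.91 GPa, ρ = 8682 kg/m³, cost = 5.000 $/kg
  option A: E = 104.0 GPa, ρ = 4550 kg/m³, cost = 17.00 $/kg
  option G: E = 72.00 GPa, ρ = 2731 kg/m³, cost = 2.960 $/kg
  option W: M = 25.4 MN·m per $
  option G: M = 8.91 MN·m per $
  option B: M = 2.26 MN·m per $
  option A: M = 1.34 MN·m per $
  option X: M = 1.02 MN·m per $
Highest index: option W.

option W, M = 25.4 MN·m per $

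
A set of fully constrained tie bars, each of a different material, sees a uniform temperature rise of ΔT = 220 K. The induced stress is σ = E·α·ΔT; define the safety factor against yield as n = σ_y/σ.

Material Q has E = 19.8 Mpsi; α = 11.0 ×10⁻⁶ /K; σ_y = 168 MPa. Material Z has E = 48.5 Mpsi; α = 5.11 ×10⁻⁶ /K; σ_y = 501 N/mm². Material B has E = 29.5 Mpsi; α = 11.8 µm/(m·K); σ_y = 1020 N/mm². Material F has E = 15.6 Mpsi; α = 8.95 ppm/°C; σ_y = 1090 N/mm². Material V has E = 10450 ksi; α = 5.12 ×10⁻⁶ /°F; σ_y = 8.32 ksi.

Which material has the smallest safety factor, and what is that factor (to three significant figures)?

material V, n = 0.393

In consistent units (E in GPa, α in ×10⁻⁶/K, σ_y in MPa):
  material Q: E = 136.5, α = 11.0, σ_y = 168.0 → σ = 330 MPa, n = 0.509
  material Z: E = 334.4, α = 5.11, σ_y = 501.0 → σ = 376 MPa, n = 1.33
  material B: E = 203.4, α = 11.8, σ_y = 1020 → σ = 528 MPa, n = 1.93
  material F: E = 107.6, α = 8.95, σ_y = 1090 → σ = 212 MPa, n = 5.15
  material V: E = 72.05, α = 9.22, σ_y = 57.36 → σ = 146 MPa, n = 0.393
The minimum is material V at n = 0.393.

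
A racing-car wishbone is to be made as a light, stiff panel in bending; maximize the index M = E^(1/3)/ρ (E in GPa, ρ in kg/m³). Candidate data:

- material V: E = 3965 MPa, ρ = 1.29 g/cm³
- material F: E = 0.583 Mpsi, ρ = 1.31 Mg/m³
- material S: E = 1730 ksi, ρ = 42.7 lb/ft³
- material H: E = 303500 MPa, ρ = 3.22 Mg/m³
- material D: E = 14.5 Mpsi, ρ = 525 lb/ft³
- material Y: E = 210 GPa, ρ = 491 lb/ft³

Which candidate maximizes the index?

Convert each candidate to consistent units, then evaluate M:
  material V: E = 3.965 GPa, ρ = 1290 kg/m³
  material F: E = 4.020 GPa, ρ = 1310 kg/m³
  material S: E = 11.93 GPa, ρ = 684.0 kg/m³
  material H: E = 303.5 GPa, ρ = 3220 kg/m³
  material D: E = 99.97 GPa, ρ = 8410 kg/m³
  material Y: E = 210.0 GPa, ρ = 7865 kg/m³
  material S: M = 3.34×10⁻³
  material H: M = 2.09×10⁻³
  material V: M = 1.23×10⁻³
  material F: M = 1.21×10⁻³
  material Y: M = 0.756×10⁻³
  material D: M = 0.552×10⁻³
Highest index: material S.

material S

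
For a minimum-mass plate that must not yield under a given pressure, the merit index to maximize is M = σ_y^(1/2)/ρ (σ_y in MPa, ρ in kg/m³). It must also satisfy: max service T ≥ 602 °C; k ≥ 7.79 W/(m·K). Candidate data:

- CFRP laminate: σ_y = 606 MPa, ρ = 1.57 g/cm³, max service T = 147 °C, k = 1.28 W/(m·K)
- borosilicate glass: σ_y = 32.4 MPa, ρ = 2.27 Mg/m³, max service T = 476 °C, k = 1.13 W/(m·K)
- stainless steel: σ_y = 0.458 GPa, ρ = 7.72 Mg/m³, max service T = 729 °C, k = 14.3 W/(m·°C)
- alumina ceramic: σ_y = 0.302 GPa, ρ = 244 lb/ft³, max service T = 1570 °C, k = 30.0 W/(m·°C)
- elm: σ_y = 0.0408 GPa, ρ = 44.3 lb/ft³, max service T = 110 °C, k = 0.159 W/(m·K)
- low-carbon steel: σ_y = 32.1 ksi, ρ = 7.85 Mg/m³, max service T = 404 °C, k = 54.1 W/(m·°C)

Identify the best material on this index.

alumina ceramic

Screen on constraints: max service T ≥ 602 °C; k ≥ 7.79 W/(m·K). Survivors: stainless steel, alumina ceramic.
Normalizing units and computing the index:
  stainless steel: σ_y = 458.0 MPa, ρ = 7720 kg/m³
  alumina ceramic: σ_y = 302.0 MPa, ρ = 3909 kg/m³
  alumina ceramic: M = 4.45×10⁻³
  stainless steel: M = 2.77×10⁻³
Alumina ceramic has the largest M.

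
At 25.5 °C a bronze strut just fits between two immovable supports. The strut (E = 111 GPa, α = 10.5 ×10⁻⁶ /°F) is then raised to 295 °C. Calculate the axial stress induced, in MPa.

565 MPa

α = 10.5×10⁻⁶/°F × 9/5 = 18.9×10⁻⁶/K.
ΔT = 269.5 K. Constrained thermal stress σ = E·α·ΔT = 111.0×10³ MPa × 18.9×10⁻⁶ × 269.5 = 565 MPa (compressive).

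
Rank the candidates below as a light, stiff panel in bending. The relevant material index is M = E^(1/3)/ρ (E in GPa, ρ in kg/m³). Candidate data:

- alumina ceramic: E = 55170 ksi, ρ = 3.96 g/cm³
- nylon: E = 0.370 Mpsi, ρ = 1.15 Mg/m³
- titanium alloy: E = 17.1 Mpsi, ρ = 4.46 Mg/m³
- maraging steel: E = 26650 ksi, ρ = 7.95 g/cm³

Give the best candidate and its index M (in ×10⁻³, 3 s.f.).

Convert each candidate to consistent units, then evaluate M:
  alumina ceramic: E = 380.4 GPa, ρ = 3960 kg/m³
  nylon: E = 2.551 GPa, ρ = 1150 kg/m³
  titanium alloy: E = 117.9 GPa, ρ = 4460 kg/m³
  maraging steel: E = 183.7 GPa, ρ = 7950 kg/m³
  alumina ceramic: M = 1.83×10⁻³
  nylon: M = 1.19×10⁻³
  titanium alloy: M = 1.10×10⁻³
  maraging steel: M = 0.715×10⁻³
Highest index: alumina ceramic.

alumina ceramic, M = 1.83×10⁻³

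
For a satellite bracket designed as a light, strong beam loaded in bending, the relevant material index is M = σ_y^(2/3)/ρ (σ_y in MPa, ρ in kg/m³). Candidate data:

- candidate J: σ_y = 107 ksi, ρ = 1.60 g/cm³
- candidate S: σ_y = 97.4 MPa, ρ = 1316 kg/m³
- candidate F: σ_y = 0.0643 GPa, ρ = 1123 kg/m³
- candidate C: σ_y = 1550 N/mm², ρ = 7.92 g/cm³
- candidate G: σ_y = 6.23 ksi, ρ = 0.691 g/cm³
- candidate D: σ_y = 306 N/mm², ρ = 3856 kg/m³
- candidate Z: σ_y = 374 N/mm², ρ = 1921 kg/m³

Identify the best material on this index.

candidate J

Putting every candidate on a common basis:
  candidate J: σ_y = 737.7 MPa, ρ = 1600 kg/m³
  candidate S: σ_y = 97.40 MPa, ρ = 1316 kg/m³
  candidate F: σ_y = 64.30 MPa, ρ = 1123 kg/m³
  candidate C: σ_y = 1550 MPa, ρ = 7920 kg/m³
  candidate G: σ_y = 42.95 MPa, ρ = 691.0 kg/m³
  candidate D: σ_y = 306.0 MPa, ρ = 3856 kg/m³
  candidate Z: σ_y = 374.0 MPa, ρ = 1921 kg/m³
  candidate J: M = 51.0×10⁻³
  candidate Z: M = 27.0×10⁻³
  candidate G: M = 17.7×10⁻³
  candidate C: M = 16.9×10⁻³
  candidate S: M = 16.1×10⁻³
  candidate F: M = 14.3×10⁻³
  candidate D: M = 11.8×10⁻³
The maximum is for candidate J.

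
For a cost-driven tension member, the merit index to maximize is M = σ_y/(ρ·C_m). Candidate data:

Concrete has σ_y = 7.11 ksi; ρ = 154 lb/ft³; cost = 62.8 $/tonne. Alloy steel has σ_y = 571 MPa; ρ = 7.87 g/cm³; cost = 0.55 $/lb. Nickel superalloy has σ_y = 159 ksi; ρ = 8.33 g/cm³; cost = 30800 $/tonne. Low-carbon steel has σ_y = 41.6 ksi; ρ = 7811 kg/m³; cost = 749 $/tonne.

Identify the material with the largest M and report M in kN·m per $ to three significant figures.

Convert each candidate to consistent units, then evaluate M:
  concrete: σ_y = 49.02 MPa, ρ = 2467 kg/m³, cost = 0.06280 $/kg
  alloy steel: σ_y = 571.0 MPa, ρ = 7870 kg/m³, cost = 1.213 $/kg
  nickel superalloy: σ_y = 1096 MPa, ρ = 8330 kg/m³, cost = 30.80 $/kg
  low-carbon steel: σ_y = 286.8 MPa, ρ = 7811 kg/m³, cost = 0.7490 $/kg
  concrete: M = 316 kN·m per $
  alloy steel: M = 59.8 kN·m per $
  low-carbon steel: M = 49.0 kN·m per $
  nickel superalloy: M = 4.27 kN·m per $
The maximum is for concrete.

concrete, M = 316 kN·m per $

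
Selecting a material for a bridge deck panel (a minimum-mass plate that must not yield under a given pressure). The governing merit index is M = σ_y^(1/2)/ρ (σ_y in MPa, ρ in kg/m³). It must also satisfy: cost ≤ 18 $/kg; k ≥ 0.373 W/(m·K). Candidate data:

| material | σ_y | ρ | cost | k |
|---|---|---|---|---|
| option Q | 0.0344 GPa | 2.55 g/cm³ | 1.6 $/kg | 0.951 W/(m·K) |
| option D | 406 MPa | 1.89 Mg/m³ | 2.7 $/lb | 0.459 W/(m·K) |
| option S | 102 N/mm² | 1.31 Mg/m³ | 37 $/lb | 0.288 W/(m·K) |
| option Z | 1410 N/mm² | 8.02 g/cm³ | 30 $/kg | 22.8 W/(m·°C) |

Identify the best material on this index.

Screen on constraints: cost ≤ 18 $/kg; k ≥ 0.373 W/(m·K). Survivors: option Q, option D.
Normalizing units and computing the index:
  option Q: σ_y = 34.40 MPa, ρ = 2550 kg/m³
  option D: σ_y = 406.0 MPa, ρ = 1890 kg/m³
  option D: M = 10.7×10⁻³
  option Q: M = 2.30×10⁻³
The maximum is for option D.

option D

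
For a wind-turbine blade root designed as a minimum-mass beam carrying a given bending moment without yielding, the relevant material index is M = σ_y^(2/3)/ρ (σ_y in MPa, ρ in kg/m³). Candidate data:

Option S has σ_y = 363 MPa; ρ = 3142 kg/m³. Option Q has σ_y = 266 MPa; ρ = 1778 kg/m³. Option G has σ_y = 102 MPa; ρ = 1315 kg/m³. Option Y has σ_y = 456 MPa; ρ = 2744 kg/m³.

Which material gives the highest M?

option Q

Evaluate M for each candidate:
  option Q: M = 23.3×10⁻³
  option Y: M = 21.6×10⁻³
  option G: M = 16.6×10⁻³
  option S: M = 16.2×10⁻³
Option Q ranks first.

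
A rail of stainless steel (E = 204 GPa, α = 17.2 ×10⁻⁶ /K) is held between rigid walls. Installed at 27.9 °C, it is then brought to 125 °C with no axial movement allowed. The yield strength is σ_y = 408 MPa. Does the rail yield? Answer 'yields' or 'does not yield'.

ΔT = 97.10 K. Constrained thermal stress σ = E·α·ΔT = 204.0×10³ MPa × 17.2×10⁻⁶ × 97.10 = 341 MPa (compressive).
Compare to σ_y = 408 MPa: σ < σ_y, so it does not yield.

does not yield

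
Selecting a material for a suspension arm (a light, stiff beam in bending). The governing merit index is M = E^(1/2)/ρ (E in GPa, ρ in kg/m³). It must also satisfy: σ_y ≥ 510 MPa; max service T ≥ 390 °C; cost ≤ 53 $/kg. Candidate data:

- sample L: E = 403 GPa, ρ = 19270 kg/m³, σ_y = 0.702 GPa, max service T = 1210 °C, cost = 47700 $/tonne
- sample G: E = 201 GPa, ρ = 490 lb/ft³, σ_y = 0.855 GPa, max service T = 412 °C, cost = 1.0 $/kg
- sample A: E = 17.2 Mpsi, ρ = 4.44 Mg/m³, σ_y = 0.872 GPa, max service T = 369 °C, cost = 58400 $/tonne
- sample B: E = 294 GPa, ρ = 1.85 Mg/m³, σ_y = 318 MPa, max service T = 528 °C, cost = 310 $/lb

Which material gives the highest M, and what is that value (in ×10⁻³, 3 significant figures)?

sample G, M = 1.81×10⁻³

Screen on constraints: σ_y ≥ 510 MPa; max service T ≥ 390 °C; cost ≤ 53 $/kg. Survivors: sample L, sample G.
Putting every candidate on a common basis:
  sample L: E = 403.0 GPa, ρ = 19270 kg/m³
  sample G: E = 201.0 GPa, ρ = 7849 kg/m³
  sample G: M = 1.81×10⁻³
  sample L: M = 1.04×10⁻³
Sample G ranks first.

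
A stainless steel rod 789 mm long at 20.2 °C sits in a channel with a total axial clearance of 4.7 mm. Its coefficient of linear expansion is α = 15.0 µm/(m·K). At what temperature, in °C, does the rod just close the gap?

417 °C

α·L₀·ΔT = 4.7 mm ⇒ ΔT = 4.7 / (15.0×10⁻⁶ × 789.0) = 397.1 K.
T = 20.2 + 397.1 = 417.3 °C.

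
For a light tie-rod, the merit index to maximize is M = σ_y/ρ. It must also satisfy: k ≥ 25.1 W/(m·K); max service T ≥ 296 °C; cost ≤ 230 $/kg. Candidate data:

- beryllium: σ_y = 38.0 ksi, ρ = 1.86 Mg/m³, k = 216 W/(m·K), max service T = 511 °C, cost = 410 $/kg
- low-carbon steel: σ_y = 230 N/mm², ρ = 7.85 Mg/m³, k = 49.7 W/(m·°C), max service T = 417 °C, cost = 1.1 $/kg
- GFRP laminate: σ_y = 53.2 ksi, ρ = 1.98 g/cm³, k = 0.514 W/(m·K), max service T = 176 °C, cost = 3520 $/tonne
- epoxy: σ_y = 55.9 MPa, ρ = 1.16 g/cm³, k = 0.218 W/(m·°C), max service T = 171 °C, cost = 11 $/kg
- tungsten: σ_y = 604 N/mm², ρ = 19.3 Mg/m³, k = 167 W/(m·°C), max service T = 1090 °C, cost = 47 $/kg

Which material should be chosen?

Screen on constraints: k ≥ 25.1 W/(m·K); max service T ≥ 296 °C; cost ≤ 230 $/kg. Survivors: low-carbon steel, tungsten.
Putting every candidate on a common basis:
  low-carbon steel: σ_y = 230.0 MPa, ρ = 7850 kg/m³
  tungsten: σ_y = 604.0 MPa, ρ = 19300 kg/m³
  tungsten: M = 31.3 kN·m/kg
  low-carbon steel: M = 29.3 kN·m/kg
Tungsten ranks first.

tungsten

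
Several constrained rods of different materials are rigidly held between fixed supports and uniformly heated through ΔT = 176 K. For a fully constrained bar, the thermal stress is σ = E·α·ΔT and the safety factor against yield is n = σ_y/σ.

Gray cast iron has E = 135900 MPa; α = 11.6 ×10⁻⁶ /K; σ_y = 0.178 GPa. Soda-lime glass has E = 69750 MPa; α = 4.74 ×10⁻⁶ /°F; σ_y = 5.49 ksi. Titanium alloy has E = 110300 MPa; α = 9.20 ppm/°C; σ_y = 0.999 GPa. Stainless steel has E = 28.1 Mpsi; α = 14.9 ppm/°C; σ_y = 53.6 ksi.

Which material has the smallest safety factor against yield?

soda-lime glass

Converting E to GPa, α to ×10⁻⁶/K, σ_y to MPa, then σ and n for each:
  gray cast iron: E = 135.9, α = 11.6, σ_y = 178.0 → σ = 277 MPa, n = 0.642
  soda-lime glass: E = 69.75, α = 8.53, σ_y = 37.85 → σ = 105 MPa, n = 0.361
  titanium alloy: E = 110.3, α = 9.20, σ_y = 999.0 → σ = 179 MPa, n = 5.59
  stainless steel: E = 193.7, α = 14.9, σ_y = 369.6 → σ = 508 MPa, n = 0.727
Soda-lime glass has the lowest safety factor, n = 0.361.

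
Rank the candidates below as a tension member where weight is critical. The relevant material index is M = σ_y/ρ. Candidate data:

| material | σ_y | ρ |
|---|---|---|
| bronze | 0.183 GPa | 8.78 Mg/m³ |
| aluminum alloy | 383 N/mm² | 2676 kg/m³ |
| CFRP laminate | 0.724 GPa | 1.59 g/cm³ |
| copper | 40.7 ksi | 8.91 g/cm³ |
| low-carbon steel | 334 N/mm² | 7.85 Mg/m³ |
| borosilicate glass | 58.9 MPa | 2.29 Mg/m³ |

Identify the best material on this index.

CFRP laminate

After converting to SI:
  bronze: σ_y = 183.0 MPa, ρ = 8780 kg/m³
  aluminum alloy: σ_y = 383.0 MPa, ρ = 2676 kg/m³
  CFRP laminate: σ_y = 724.0 MPa, ρ = 1590 kg/m³
  copper: σ_y = 280.6 MPa, ρ = 8910 kg/m³
  low-carbon steel: σ_y = 334.0 MPa, ρ = 7850 kg/m³
  borosilicate glass: σ_y = 58.90 MPa, ρ = 2290 kg/m³
  CFRP laminate: M = 455 kN·m/kg
  aluminum alloy: M = 143 kN·m/kg
  low-carbon steel: M = 42.5 kN·m/kg
  copper: M = 31.5 kN·m/kg
  borosilicate glass: M = 25.7 kN·m/kg
  bronze: M = 20.8 kN·m/kg
CFRP laminate ranks first.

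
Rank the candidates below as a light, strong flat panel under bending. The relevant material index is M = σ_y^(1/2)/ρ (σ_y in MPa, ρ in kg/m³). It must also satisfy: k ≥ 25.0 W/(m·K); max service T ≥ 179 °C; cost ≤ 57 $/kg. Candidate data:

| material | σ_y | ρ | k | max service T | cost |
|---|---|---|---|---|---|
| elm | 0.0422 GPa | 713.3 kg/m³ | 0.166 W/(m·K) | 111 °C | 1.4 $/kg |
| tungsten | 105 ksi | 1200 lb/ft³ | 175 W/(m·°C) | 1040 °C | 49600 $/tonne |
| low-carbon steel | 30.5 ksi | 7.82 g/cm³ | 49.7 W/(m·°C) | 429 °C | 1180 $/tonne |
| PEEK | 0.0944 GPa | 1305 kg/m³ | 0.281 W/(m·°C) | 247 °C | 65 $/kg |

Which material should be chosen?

Screen on constraints: k ≥ 25.0 W/(m·K); max service T ≥ 179 °C; cost ≤ 57 $/kg. Survivors: tungsten, low-carbon steel.
Putting every candidate on a common basis:
  tungsten: σ_y = 723.9 MPa, ρ = 19220 kg/m³
  low-carbon steel: σ_y = 210.3 MPa, ρ = 7820 kg/m³
  low-carbon steel: M = 1.85×10⁻³
  tungsten: M = 1.40×10⁻³
Low-carbon steel has the largest M.

low-carbon steel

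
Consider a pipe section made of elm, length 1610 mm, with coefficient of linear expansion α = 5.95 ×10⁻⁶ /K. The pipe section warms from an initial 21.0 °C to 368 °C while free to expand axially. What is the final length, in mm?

1613.3 mm

ΔT = 368 − 21.0 = 347.0 K.
ΔL = α·L₀·ΔT = 5.95×10⁻⁶ × 1610 mm × 347.0 K = 3.32 mm.
L = L₀ + ΔL = 1610 + 3.32 = 1613.3 mm.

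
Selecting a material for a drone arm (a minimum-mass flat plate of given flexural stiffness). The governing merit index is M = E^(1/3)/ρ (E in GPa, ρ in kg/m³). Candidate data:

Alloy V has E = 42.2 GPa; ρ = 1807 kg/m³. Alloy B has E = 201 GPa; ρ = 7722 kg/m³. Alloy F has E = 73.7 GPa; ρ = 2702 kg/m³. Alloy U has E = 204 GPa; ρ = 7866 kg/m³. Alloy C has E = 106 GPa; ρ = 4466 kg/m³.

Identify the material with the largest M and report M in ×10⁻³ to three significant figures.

alloy V, M = 1.93×10⁻³

Per-candidate index values:
  alloy V: M = 1.93×10⁻³
  alloy F: M = 1.55×10⁻³
  alloy C: M = 1.06×10⁻³
  alloy B: M = 0.759×10⁻³
  alloy U: M = 0.748×10⁻³
The maximum is for alloy V.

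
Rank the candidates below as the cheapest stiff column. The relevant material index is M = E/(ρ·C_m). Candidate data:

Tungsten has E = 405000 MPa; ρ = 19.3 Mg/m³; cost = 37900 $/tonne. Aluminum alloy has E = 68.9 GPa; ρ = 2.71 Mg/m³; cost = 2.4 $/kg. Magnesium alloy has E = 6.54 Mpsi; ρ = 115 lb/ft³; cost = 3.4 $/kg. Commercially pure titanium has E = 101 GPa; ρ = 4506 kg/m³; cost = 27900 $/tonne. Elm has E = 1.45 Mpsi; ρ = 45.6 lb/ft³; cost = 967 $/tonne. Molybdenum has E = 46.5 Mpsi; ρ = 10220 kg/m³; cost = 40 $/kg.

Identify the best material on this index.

Convert each candidate to consistent units, then evaluate M:
  tungsten: E = 405.0 GPa, ρ = 19300 kg/m³, cost = 37.90 $/kg
  aluminum alloy: E = 68.90 GPa, ρ = 2710 kg/m³, cost = 2.400 $/kg
  magnesium alloy: E = 45.09 GPa, ρ = 1842 kg/m³, cost = 3.400 $/kg
  commercially pure titanium: E = 101.0 GPa, ρ = 4506 kg/m³, cost = 27.90 $/kg
  elm: E = 9.997 GPa, ρ = 730.4 kg/m³, cost = 0.9670 $/kg
  molybdenum: E = 320.6 GPa, ρ = 10220 kg/m³, cost = 40.00 $/kg
  elm: M = 14.2 MN·m per $
  aluminum alloy: M = 10.6 MN·m per $
  magnesium alloy: M = 7.20 MN·m per $
  commercially pure titanium: M = 0.803 MN·m per $
  molybdenum: M = 0.784 MN·m per $
  tungsten: M = 0.554 MN·m per $
The maximum is for elm.

elm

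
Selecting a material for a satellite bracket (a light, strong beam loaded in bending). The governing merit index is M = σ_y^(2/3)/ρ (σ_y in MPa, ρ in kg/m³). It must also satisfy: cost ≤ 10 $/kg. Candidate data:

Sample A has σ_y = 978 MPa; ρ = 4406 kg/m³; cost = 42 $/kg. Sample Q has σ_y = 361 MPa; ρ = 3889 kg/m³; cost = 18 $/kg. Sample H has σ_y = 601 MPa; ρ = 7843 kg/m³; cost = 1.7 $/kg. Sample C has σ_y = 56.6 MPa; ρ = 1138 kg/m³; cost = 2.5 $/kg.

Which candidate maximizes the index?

Screen on constraints: cost ≤ 10 $/kg. Survivors: sample H, sample C.
Per-candidate index values:
  sample C: M = 13.0×10⁻³
  sample H: M = 9.08×10⁻³
Highest index: sample C.

sample C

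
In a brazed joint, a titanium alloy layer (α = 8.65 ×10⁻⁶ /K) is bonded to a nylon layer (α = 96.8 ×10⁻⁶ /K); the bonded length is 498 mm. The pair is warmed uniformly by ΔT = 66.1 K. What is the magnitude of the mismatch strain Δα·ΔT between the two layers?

Δα = |8.65 − 96.8|×10⁻⁶/K = 88.1×10⁻⁶/K.
Mismatch strain = Δα·ΔT = 88.1×10⁻⁶ × 66.1 = 5.83×10⁻³.

5.83×10⁻³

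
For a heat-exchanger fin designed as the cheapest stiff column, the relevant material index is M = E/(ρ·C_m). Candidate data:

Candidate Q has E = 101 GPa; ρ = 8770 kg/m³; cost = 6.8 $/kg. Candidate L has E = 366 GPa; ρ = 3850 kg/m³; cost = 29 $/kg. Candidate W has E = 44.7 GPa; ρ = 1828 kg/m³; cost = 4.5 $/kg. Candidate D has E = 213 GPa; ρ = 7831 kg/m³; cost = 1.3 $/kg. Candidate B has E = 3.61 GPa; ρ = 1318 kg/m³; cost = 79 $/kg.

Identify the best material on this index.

candidate D

Computing M directly (units already consistent):
  candidate D: M = 20.9 MN·m per $
  candidate W: M = 5.43 MN·m per $
  candidate L: M = 3.28 MN·m per $
  candidate Q: M = 1.69 MN·m per $
  candidate B: M = 0.0347 MN·m per $
Candidate D ranks first.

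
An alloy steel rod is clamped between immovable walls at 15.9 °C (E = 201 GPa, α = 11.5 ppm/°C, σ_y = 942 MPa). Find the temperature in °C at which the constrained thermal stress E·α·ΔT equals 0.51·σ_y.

224 °C

E·α·ΔT = 480.4 MPa ⇒ ΔT = 480.4 / (201.0×10³ × 11.5×10⁻⁶) = 207.8 K.
T = 15.9 + 207.8 = 223.7 °C.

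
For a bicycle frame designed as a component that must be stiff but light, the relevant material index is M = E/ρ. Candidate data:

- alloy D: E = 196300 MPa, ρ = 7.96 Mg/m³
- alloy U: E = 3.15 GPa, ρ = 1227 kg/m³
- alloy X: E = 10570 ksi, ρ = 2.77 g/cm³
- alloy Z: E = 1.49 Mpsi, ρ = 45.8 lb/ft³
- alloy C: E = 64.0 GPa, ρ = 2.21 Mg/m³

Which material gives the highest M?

In SI units:
  alloy D: E = 196.3 GPa, ρ = 7960 kg/m³
  alloy U: E = 3.150 GPa, ρ = 1227 kg/m³
  alloy X: E = 72.88 GPa, ρ = 2770 kg/m³
  alloy Z: E = 10.27 GPa, ρ = 733.6 kg/m³
  alloy C: E = 64.00 GPa, ρ = 2210 kg/m³
  alloy C: M = 29.0 MN·m/kg
  alloy X: M = 26.3 MN·m/kg
  alloy D: M = 24.7 MN·m/kg
  alloy Z: M = 14.0 MN·m/kg
  alloy U: M = 2.57 MN·m/kg
Alloy C ranks first.

alloy C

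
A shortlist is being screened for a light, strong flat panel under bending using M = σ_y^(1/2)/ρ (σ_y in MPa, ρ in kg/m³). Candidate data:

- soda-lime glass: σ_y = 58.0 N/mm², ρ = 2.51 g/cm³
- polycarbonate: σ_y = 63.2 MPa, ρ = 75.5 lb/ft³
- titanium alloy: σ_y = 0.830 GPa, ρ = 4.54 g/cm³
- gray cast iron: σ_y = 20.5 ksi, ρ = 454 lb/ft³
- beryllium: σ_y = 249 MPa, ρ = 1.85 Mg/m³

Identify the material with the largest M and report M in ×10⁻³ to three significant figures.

Normalizing units and computing the index:
  soda-lime glass: σ_y = 58.00 MPa, ρ = 2510 kg/m³
  polycarbonate: σ_y = 63.20 MPa, ρ = 1209 kg/m³
  titanium alloy: σ_y = 830.0 MPa, ρ = 4540 kg/m³
  gray cast iron: σ_y = 141.3 MPa, ρ = 7272 kg/m³
  beryllium: σ_y = 249.0 MPa, ρ = 1850 kg/m³
  beryllium: M = 8.53×10⁻³
  polycarbonate: M = 6.57×10⁻³
  titanium alloy: M = 6.35×10⁻³
  soda-lime glass: M = 3.03×10⁻³
  gray cast iron: M = 1.63×10⁻³
Highest index: beryllium.

beryllium, M = 8.53×10⁻³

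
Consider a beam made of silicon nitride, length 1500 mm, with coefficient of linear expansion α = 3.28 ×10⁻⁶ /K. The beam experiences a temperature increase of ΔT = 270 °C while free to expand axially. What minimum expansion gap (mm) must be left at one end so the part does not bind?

ΔL = α·L₀·ΔT = 3.28×10⁻⁶ × 1500 mm × 270.0 K = 1.33 mm.

1.33 mm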